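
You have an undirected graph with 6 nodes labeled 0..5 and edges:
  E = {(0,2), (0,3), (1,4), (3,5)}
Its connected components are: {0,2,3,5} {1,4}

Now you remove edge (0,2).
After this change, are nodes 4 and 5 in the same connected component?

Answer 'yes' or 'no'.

Answer: no

Derivation:
Initial components: {0,2,3,5} {1,4}
Removing edge (0,2): it was a bridge — component count 2 -> 3.
New components: {0,3,5} {1,4} {2}
Are 4 and 5 in the same component? no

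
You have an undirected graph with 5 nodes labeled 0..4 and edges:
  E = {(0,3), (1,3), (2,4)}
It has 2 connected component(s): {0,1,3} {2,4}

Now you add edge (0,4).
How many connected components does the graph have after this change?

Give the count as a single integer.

Initial component count: 2
Add (0,4): merges two components. Count decreases: 2 -> 1.
New component count: 1

Answer: 1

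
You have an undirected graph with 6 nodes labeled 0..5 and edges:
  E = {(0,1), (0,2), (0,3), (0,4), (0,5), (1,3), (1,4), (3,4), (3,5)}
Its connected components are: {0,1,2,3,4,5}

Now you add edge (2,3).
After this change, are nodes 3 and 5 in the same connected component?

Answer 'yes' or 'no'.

Initial components: {0,1,2,3,4,5}
Adding edge (2,3): both already in same component {0,1,2,3,4,5}. No change.
New components: {0,1,2,3,4,5}
Are 3 and 5 in the same component? yes

Answer: yes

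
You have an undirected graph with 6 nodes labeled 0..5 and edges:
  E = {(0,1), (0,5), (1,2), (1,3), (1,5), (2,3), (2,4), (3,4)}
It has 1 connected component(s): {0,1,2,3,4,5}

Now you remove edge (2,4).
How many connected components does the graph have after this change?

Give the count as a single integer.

Answer: 1

Derivation:
Initial component count: 1
Remove (2,4): not a bridge. Count unchanged: 1.
  After removal, components: {0,1,2,3,4,5}
New component count: 1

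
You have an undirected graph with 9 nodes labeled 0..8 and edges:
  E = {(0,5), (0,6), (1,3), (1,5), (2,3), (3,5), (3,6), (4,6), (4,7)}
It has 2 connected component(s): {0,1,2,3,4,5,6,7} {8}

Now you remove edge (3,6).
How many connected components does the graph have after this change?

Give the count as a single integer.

Answer: 2

Derivation:
Initial component count: 2
Remove (3,6): not a bridge. Count unchanged: 2.
  After removal, components: {0,1,2,3,4,5,6,7} {8}
New component count: 2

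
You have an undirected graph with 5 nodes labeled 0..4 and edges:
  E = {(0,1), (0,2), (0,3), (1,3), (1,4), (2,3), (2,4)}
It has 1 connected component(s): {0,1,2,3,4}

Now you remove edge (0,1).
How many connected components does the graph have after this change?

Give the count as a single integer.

Initial component count: 1
Remove (0,1): not a bridge. Count unchanged: 1.
  After removal, components: {0,1,2,3,4}
New component count: 1

Answer: 1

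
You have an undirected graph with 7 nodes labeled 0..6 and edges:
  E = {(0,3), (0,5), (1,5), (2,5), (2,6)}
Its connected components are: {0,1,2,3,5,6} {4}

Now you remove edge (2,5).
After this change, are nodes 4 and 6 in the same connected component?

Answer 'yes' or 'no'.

Initial components: {0,1,2,3,5,6} {4}
Removing edge (2,5): it was a bridge — component count 2 -> 3.
New components: {0,1,3,5} {2,6} {4}
Are 4 and 6 in the same component? no

Answer: no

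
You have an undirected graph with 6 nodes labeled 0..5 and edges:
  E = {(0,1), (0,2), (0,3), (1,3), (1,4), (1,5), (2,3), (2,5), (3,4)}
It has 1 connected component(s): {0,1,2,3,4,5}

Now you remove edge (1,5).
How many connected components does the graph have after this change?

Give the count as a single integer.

Initial component count: 1
Remove (1,5): not a bridge. Count unchanged: 1.
  After removal, components: {0,1,2,3,4,5}
New component count: 1

Answer: 1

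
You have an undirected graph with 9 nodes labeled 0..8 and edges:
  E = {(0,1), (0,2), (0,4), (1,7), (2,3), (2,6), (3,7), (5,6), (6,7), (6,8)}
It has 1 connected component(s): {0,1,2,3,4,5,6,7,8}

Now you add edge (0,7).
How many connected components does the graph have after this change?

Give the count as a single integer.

Answer: 1

Derivation:
Initial component count: 1
Add (0,7): endpoints already in same component. Count unchanged: 1.
New component count: 1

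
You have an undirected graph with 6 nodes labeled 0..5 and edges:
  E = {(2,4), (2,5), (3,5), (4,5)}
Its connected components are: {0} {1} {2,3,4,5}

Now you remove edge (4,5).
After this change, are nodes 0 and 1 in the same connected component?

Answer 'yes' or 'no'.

Answer: no

Derivation:
Initial components: {0} {1} {2,3,4,5}
Removing edge (4,5): not a bridge — component count unchanged at 3.
New components: {0} {1} {2,3,4,5}
Are 0 and 1 in the same component? no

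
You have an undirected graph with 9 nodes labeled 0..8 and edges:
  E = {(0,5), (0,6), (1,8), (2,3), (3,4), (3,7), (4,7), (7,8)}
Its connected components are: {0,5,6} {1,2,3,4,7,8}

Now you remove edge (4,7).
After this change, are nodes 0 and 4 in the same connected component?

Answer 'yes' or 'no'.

Initial components: {0,5,6} {1,2,3,4,7,8}
Removing edge (4,7): not a bridge — component count unchanged at 2.
New components: {0,5,6} {1,2,3,4,7,8}
Are 0 and 4 in the same component? no

Answer: no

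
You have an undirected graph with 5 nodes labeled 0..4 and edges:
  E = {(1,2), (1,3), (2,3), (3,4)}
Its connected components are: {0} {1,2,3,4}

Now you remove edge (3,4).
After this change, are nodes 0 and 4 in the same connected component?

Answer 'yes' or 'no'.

Answer: no

Derivation:
Initial components: {0} {1,2,3,4}
Removing edge (3,4): it was a bridge — component count 2 -> 3.
New components: {0} {1,2,3} {4}
Are 0 and 4 in the same component? no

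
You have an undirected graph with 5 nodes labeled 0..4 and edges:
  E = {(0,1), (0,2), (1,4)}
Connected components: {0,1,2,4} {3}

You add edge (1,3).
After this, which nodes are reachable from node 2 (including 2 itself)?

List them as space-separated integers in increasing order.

Before: nodes reachable from 2: {0,1,2,4}
Adding (1,3): merges 2's component with another. Reachability grows.
After: nodes reachable from 2: {0,1,2,3,4}

Answer: 0 1 2 3 4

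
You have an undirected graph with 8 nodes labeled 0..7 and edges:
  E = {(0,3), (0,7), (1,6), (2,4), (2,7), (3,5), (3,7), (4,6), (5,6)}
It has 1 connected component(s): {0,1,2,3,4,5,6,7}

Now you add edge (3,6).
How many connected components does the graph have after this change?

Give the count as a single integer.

Initial component count: 1
Add (3,6): endpoints already in same component. Count unchanged: 1.
New component count: 1

Answer: 1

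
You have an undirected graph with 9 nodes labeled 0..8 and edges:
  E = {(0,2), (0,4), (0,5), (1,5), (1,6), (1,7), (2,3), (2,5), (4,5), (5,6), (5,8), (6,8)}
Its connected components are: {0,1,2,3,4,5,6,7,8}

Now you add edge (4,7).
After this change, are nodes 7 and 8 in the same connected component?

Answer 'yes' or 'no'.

Initial components: {0,1,2,3,4,5,6,7,8}
Adding edge (4,7): both already in same component {0,1,2,3,4,5,6,7,8}. No change.
New components: {0,1,2,3,4,5,6,7,8}
Are 7 and 8 in the same component? yes

Answer: yes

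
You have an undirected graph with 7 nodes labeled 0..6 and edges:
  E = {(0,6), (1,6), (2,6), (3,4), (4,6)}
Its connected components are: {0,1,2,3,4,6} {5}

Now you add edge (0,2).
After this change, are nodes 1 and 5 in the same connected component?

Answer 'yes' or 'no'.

Initial components: {0,1,2,3,4,6} {5}
Adding edge (0,2): both already in same component {0,1,2,3,4,6}. No change.
New components: {0,1,2,3,4,6} {5}
Are 1 and 5 in the same component? no

Answer: no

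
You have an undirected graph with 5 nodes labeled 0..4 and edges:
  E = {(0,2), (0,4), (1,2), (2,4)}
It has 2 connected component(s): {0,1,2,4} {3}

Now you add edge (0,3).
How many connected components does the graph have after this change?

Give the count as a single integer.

Initial component count: 2
Add (0,3): merges two components. Count decreases: 2 -> 1.
New component count: 1

Answer: 1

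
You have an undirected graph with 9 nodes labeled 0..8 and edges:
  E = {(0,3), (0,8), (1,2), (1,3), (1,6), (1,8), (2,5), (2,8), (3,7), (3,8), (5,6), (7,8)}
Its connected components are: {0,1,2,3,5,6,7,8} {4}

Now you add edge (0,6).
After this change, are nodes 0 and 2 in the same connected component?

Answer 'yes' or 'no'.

Initial components: {0,1,2,3,5,6,7,8} {4}
Adding edge (0,6): both already in same component {0,1,2,3,5,6,7,8}. No change.
New components: {0,1,2,3,5,6,7,8} {4}
Are 0 and 2 in the same component? yes

Answer: yes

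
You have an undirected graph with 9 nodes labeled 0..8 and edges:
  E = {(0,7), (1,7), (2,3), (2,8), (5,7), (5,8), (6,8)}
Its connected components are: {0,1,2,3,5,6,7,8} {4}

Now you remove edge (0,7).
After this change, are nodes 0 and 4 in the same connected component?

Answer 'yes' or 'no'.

Answer: no

Derivation:
Initial components: {0,1,2,3,5,6,7,8} {4}
Removing edge (0,7): it was a bridge — component count 2 -> 3.
New components: {0} {1,2,3,5,6,7,8} {4}
Are 0 and 4 in the same component? no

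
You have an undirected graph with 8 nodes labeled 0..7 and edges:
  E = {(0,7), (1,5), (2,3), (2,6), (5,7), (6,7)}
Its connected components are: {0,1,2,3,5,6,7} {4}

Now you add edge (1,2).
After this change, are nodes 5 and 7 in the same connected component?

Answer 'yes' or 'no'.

Answer: yes

Derivation:
Initial components: {0,1,2,3,5,6,7} {4}
Adding edge (1,2): both already in same component {0,1,2,3,5,6,7}. No change.
New components: {0,1,2,3,5,6,7} {4}
Are 5 and 7 in the same component? yes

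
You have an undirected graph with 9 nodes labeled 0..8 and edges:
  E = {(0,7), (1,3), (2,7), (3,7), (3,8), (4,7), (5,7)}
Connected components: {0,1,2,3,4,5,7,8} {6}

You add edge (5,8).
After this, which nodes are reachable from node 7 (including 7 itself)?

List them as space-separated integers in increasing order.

Answer: 0 1 2 3 4 5 7 8

Derivation:
Before: nodes reachable from 7: {0,1,2,3,4,5,7,8}
Adding (5,8): both endpoints already in same component. Reachability from 7 unchanged.
After: nodes reachable from 7: {0,1,2,3,4,5,7,8}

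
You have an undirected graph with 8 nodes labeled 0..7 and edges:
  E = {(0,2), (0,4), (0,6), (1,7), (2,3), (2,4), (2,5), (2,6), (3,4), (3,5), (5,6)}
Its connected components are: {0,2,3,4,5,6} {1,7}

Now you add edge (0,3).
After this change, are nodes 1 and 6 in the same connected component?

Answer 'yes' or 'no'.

Answer: no

Derivation:
Initial components: {0,2,3,4,5,6} {1,7}
Adding edge (0,3): both already in same component {0,2,3,4,5,6}. No change.
New components: {0,2,3,4,5,6} {1,7}
Are 1 and 6 in the same component? no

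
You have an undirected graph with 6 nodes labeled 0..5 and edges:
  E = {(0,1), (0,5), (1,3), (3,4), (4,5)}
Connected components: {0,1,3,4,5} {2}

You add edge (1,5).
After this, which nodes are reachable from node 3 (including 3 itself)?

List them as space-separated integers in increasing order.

Before: nodes reachable from 3: {0,1,3,4,5}
Adding (1,5): both endpoints already in same component. Reachability from 3 unchanged.
After: nodes reachable from 3: {0,1,3,4,5}

Answer: 0 1 3 4 5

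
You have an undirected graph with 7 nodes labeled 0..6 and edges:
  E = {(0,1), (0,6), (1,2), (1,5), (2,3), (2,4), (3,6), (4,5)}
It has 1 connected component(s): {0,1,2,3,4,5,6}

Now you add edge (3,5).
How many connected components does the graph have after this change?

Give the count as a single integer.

Initial component count: 1
Add (3,5): endpoints already in same component. Count unchanged: 1.
New component count: 1

Answer: 1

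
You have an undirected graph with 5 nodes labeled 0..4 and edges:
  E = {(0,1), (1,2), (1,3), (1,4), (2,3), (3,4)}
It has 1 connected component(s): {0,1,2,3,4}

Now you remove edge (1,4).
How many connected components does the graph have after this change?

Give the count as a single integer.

Answer: 1

Derivation:
Initial component count: 1
Remove (1,4): not a bridge. Count unchanged: 1.
  After removal, components: {0,1,2,3,4}
New component count: 1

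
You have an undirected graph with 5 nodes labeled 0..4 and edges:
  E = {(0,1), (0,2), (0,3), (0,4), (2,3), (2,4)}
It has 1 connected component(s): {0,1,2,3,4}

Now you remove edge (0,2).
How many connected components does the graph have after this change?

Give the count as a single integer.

Initial component count: 1
Remove (0,2): not a bridge. Count unchanged: 1.
  After removal, components: {0,1,2,3,4}
New component count: 1

Answer: 1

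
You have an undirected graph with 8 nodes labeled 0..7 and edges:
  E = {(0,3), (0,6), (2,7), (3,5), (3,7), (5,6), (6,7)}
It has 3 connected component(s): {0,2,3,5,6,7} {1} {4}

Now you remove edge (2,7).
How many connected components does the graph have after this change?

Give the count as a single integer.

Answer: 4

Derivation:
Initial component count: 3
Remove (2,7): it was a bridge. Count increases: 3 -> 4.
  After removal, components: {0,3,5,6,7} {1} {2} {4}
New component count: 4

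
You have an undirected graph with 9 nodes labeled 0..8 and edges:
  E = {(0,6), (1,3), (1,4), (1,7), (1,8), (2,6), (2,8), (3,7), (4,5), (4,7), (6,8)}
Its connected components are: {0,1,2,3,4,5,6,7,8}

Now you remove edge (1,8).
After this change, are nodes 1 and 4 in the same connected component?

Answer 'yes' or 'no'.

Answer: yes

Derivation:
Initial components: {0,1,2,3,4,5,6,7,8}
Removing edge (1,8): it was a bridge — component count 1 -> 2.
New components: {0,2,6,8} {1,3,4,5,7}
Are 1 and 4 in the same component? yes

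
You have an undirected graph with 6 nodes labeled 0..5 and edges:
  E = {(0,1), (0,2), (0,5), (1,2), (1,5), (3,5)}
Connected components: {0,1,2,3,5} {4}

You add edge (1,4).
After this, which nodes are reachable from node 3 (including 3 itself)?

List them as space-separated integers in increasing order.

Answer: 0 1 2 3 4 5

Derivation:
Before: nodes reachable from 3: {0,1,2,3,5}
Adding (1,4): merges 3's component with another. Reachability grows.
After: nodes reachable from 3: {0,1,2,3,4,5}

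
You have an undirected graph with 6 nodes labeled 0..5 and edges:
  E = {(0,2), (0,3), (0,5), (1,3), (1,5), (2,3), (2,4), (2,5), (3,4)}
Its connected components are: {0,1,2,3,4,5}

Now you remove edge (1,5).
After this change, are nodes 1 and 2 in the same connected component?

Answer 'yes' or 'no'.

Initial components: {0,1,2,3,4,5}
Removing edge (1,5): not a bridge — component count unchanged at 1.
New components: {0,1,2,3,4,5}
Are 1 and 2 in the same component? yes

Answer: yes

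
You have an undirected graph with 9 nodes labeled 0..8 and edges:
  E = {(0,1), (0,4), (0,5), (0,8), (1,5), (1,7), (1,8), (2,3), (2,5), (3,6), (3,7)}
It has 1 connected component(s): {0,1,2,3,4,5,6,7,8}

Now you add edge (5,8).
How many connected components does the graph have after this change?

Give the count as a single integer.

Answer: 1

Derivation:
Initial component count: 1
Add (5,8): endpoints already in same component. Count unchanged: 1.
New component count: 1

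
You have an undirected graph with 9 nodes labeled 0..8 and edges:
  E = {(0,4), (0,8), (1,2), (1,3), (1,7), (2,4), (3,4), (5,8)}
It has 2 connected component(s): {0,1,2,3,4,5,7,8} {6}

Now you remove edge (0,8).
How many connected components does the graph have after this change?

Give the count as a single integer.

Initial component count: 2
Remove (0,8): it was a bridge. Count increases: 2 -> 3.
  After removal, components: {0,1,2,3,4,7} {5,8} {6}
New component count: 3

Answer: 3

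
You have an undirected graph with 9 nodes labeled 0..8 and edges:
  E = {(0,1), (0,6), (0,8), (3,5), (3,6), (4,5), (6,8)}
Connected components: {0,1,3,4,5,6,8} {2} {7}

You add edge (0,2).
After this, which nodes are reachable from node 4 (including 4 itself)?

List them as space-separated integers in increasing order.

Answer: 0 1 2 3 4 5 6 8

Derivation:
Before: nodes reachable from 4: {0,1,3,4,5,6,8}
Adding (0,2): merges 4's component with another. Reachability grows.
After: nodes reachable from 4: {0,1,2,3,4,5,6,8}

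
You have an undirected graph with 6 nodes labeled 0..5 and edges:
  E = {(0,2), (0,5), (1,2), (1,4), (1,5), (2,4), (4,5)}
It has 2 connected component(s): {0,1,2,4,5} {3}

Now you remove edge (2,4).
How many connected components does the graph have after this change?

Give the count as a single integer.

Answer: 2

Derivation:
Initial component count: 2
Remove (2,4): not a bridge. Count unchanged: 2.
  After removal, components: {0,1,2,4,5} {3}
New component count: 2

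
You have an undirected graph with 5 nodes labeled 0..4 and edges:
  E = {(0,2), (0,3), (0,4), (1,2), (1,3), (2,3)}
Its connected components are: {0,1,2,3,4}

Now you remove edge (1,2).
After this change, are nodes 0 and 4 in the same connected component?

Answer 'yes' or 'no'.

Answer: yes

Derivation:
Initial components: {0,1,2,3,4}
Removing edge (1,2): not a bridge — component count unchanged at 1.
New components: {0,1,2,3,4}
Are 0 and 4 in the same component? yes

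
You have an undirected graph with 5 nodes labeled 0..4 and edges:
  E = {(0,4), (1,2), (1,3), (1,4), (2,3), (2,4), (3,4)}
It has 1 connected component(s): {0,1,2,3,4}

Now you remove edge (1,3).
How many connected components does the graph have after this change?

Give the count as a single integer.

Initial component count: 1
Remove (1,3): not a bridge. Count unchanged: 1.
  After removal, components: {0,1,2,3,4}
New component count: 1

Answer: 1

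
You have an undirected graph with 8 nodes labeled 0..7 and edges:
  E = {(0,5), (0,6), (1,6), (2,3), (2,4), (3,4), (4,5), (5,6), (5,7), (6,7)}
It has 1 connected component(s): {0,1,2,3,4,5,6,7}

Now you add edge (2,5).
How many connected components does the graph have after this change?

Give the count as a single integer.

Answer: 1

Derivation:
Initial component count: 1
Add (2,5): endpoints already in same component. Count unchanged: 1.
New component count: 1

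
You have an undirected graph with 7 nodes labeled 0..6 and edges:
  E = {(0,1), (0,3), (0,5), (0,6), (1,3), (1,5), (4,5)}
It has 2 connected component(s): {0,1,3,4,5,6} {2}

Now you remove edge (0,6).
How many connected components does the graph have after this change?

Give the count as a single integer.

Answer: 3

Derivation:
Initial component count: 2
Remove (0,6): it was a bridge. Count increases: 2 -> 3.
  After removal, components: {0,1,3,4,5} {2} {6}
New component count: 3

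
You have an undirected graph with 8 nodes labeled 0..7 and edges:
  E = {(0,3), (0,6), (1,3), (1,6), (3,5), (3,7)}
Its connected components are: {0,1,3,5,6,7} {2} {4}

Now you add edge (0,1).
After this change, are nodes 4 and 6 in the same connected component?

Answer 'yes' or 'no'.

Answer: no

Derivation:
Initial components: {0,1,3,5,6,7} {2} {4}
Adding edge (0,1): both already in same component {0,1,3,5,6,7}. No change.
New components: {0,1,3,5,6,7} {2} {4}
Are 4 and 6 in the same component? no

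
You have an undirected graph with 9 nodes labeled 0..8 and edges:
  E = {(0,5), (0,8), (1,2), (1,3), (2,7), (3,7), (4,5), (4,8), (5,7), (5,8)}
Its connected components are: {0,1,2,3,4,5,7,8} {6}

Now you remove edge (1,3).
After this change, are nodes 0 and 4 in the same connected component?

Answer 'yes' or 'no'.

Initial components: {0,1,2,3,4,5,7,8} {6}
Removing edge (1,3): not a bridge — component count unchanged at 2.
New components: {0,1,2,3,4,5,7,8} {6}
Are 0 and 4 in the same component? yes

Answer: yes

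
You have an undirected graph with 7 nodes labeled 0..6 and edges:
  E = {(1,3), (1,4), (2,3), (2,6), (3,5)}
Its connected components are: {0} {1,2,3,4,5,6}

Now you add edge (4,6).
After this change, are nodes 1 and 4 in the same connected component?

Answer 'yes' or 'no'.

Initial components: {0} {1,2,3,4,5,6}
Adding edge (4,6): both already in same component {1,2,3,4,5,6}. No change.
New components: {0} {1,2,3,4,5,6}
Are 1 and 4 in the same component? yes

Answer: yes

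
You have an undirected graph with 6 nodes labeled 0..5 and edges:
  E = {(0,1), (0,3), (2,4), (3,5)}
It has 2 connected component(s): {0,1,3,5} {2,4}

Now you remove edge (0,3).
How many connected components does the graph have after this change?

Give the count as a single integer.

Answer: 3

Derivation:
Initial component count: 2
Remove (0,3): it was a bridge. Count increases: 2 -> 3.
  After removal, components: {0,1} {2,4} {3,5}
New component count: 3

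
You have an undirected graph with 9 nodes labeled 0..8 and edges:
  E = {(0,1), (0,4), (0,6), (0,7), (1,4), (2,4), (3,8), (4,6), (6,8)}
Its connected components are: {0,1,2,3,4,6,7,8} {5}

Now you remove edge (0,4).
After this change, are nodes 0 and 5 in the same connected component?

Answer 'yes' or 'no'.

Initial components: {0,1,2,3,4,6,7,8} {5}
Removing edge (0,4): not a bridge — component count unchanged at 2.
New components: {0,1,2,3,4,6,7,8} {5}
Are 0 and 5 in the same component? no

Answer: no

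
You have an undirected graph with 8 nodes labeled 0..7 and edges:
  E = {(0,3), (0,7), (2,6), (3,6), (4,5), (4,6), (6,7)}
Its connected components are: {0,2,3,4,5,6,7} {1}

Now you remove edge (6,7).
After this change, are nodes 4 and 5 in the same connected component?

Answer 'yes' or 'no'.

Initial components: {0,2,3,4,5,6,7} {1}
Removing edge (6,7): not a bridge — component count unchanged at 2.
New components: {0,2,3,4,5,6,7} {1}
Are 4 and 5 in the same component? yes

Answer: yes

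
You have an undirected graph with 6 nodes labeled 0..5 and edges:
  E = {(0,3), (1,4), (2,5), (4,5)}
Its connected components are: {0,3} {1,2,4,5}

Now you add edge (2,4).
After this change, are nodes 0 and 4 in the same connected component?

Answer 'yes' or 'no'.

Initial components: {0,3} {1,2,4,5}
Adding edge (2,4): both already in same component {1,2,4,5}. No change.
New components: {0,3} {1,2,4,5}
Are 0 and 4 in the same component? no

Answer: no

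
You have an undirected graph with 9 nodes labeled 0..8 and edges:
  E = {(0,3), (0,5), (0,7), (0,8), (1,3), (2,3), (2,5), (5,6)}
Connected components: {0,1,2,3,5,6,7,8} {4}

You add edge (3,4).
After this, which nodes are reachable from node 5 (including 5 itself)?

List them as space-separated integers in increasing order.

Answer: 0 1 2 3 4 5 6 7 8

Derivation:
Before: nodes reachable from 5: {0,1,2,3,5,6,7,8}
Adding (3,4): merges 5's component with another. Reachability grows.
After: nodes reachable from 5: {0,1,2,3,4,5,6,7,8}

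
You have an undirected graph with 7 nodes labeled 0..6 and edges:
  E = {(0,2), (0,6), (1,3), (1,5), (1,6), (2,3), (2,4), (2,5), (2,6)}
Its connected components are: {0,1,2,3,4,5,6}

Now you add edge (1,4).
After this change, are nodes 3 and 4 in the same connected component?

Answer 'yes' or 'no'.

Answer: yes

Derivation:
Initial components: {0,1,2,3,4,5,6}
Adding edge (1,4): both already in same component {0,1,2,3,4,5,6}. No change.
New components: {0,1,2,3,4,5,6}
Are 3 and 4 in the same component? yes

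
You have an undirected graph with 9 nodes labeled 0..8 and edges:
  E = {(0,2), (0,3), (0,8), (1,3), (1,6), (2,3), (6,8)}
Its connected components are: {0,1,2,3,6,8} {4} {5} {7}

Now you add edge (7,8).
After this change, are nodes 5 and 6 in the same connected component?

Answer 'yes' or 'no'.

Answer: no

Derivation:
Initial components: {0,1,2,3,6,8} {4} {5} {7}
Adding edge (7,8): merges {7} and {0,1,2,3,6,8}.
New components: {0,1,2,3,6,7,8} {4} {5}
Are 5 and 6 in the same component? no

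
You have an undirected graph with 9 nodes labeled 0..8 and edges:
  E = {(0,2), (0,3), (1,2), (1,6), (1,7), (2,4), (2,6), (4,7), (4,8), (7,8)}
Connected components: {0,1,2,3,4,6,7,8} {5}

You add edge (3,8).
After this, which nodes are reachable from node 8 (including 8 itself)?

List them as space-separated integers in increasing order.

Before: nodes reachable from 8: {0,1,2,3,4,6,7,8}
Adding (3,8): both endpoints already in same component. Reachability from 8 unchanged.
After: nodes reachable from 8: {0,1,2,3,4,6,7,8}

Answer: 0 1 2 3 4 6 7 8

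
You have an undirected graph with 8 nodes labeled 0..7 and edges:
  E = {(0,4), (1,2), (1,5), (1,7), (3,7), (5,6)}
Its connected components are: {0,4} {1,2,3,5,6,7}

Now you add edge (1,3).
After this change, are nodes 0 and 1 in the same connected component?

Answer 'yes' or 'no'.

Answer: no

Derivation:
Initial components: {0,4} {1,2,3,5,6,7}
Adding edge (1,3): both already in same component {1,2,3,5,6,7}. No change.
New components: {0,4} {1,2,3,5,6,7}
Are 0 and 1 in the same component? no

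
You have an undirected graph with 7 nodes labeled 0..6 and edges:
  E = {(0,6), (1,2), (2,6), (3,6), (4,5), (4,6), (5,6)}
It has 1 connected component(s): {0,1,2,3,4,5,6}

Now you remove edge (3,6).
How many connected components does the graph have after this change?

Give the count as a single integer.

Initial component count: 1
Remove (3,6): it was a bridge. Count increases: 1 -> 2.
  After removal, components: {0,1,2,4,5,6} {3}
New component count: 2

Answer: 2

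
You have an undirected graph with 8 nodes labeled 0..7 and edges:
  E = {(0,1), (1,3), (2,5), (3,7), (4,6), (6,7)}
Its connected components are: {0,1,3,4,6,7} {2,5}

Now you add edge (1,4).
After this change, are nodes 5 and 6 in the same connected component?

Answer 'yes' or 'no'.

Initial components: {0,1,3,4,6,7} {2,5}
Adding edge (1,4): both already in same component {0,1,3,4,6,7}. No change.
New components: {0,1,3,4,6,7} {2,5}
Are 5 and 6 in the same component? no

Answer: no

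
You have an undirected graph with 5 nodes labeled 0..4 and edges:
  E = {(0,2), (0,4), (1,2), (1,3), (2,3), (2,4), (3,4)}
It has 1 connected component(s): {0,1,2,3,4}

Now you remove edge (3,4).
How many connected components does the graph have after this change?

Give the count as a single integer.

Initial component count: 1
Remove (3,4): not a bridge. Count unchanged: 1.
  After removal, components: {0,1,2,3,4}
New component count: 1

Answer: 1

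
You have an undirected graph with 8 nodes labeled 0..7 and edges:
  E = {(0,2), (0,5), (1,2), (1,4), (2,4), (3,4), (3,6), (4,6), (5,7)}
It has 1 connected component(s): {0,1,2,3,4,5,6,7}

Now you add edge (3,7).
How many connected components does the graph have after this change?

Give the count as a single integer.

Initial component count: 1
Add (3,7): endpoints already in same component. Count unchanged: 1.
New component count: 1

Answer: 1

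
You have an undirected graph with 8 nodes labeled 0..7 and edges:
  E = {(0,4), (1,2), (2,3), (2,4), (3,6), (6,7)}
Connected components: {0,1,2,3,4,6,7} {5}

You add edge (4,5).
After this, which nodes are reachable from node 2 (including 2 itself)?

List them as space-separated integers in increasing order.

Answer: 0 1 2 3 4 5 6 7

Derivation:
Before: nodes reachable from 2: {0,1,2,3,4,6,7}
Adding (4,5): merges 2's component with another. Reachability grows.
After: nodes reachable from 2: {0,1,2,3,4,5,6,7}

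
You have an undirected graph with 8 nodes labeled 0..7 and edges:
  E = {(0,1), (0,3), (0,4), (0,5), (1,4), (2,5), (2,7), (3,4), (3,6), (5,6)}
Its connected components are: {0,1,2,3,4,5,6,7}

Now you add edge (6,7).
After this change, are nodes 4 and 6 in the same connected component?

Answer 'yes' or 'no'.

Initial components: {0,1,2,3,4,5,6,7}
Adding edge (6,7): both already in same component {0,1,2,3,4,5,6,7}. No change.
New components: {0,1,2,3,4,5,6,7}
Are 4 and 6 in the same component? yes

Answer: yes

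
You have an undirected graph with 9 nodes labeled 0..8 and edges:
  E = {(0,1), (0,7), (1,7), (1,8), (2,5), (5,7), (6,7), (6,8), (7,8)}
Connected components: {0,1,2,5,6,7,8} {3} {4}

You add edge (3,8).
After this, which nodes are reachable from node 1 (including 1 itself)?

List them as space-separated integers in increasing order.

Answer: 0 1 2 3 5 6 7 8

Derivation:
Before: nodes reachable from 1: {0,1,2,5,6,7,8}
Adding (3,8): merges 1's component with another. Reachability grows.
After: nodes reachable from 1: {0,1,2,3,5,6,7,8}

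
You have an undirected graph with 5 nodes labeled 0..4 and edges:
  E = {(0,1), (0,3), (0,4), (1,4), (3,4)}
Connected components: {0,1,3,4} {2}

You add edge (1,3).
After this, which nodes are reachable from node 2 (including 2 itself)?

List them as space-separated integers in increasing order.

Answer: 2

Derivation:
Before: nodes reachable from 2: {2}
Adding (1,3): both endpoints already in same component. Reachability from 2 unchanged.
After: nodes reachable from 2: {2}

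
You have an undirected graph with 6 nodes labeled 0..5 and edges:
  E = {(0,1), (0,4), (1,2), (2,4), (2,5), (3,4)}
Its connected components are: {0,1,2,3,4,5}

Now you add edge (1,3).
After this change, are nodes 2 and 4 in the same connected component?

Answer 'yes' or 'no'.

Initial components: {0,1,2,3,4,5}
Adding edge (1,3): both already in same component {0,1,2,3,4,5}. No change.
New components: {0,1,2,3,4,5}
Are 2 and 4 in the same component? yes

Answer: yes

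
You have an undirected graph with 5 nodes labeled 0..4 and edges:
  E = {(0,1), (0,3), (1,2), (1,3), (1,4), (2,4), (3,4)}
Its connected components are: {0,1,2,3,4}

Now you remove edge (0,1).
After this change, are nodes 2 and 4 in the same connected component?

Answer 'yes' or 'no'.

Initial components: {0,1,2,3,4}
Removing edge (0,1): not a bridge — component count unchanged at 1.
New components: {0,1,2,3,4}
Are 2 and 4 in the same component? yes

Answer: yes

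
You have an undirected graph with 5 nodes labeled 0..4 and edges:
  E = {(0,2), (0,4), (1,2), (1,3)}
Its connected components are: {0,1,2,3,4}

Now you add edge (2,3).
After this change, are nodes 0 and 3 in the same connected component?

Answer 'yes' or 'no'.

Answer: yes

Derivation:
Initial components: {0,1,2,3,4}
Adding edge (2,3): both already in same component {0,1,2,3,4}. No change.
New components: {0,1,2,3,4}
Are 0 and 3 in the same component? yes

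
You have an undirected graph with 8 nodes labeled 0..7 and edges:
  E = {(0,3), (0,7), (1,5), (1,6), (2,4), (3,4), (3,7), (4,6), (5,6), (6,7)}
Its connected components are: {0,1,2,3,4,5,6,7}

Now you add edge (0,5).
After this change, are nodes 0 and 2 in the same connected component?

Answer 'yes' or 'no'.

Answer: yes

Derivation:
Initial components: {0,1,2,3,4,5,6,7}
Adding edge (0,5): both already in same component {0,1,2,3,4,5,6,7}. No change.
New components: {0,1,2,3,4,5,6,7}
Are 0 and 2 in the same component? yes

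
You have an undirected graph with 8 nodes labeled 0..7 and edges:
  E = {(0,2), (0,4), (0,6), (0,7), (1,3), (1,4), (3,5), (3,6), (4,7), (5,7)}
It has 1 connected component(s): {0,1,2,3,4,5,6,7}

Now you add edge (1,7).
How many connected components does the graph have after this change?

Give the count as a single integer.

Answer: 1

Derivation:
Initial component count: 1
Add (1,7): endpoints already in same component. Count unchanged: 1.
New component count: 1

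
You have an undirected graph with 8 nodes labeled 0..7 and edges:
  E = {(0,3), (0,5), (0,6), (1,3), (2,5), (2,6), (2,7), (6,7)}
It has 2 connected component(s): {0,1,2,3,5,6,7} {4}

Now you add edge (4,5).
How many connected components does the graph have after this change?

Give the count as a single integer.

Answer: 1

Derivation:
Initial component count: 2
Add (4,5): merges two components. Count decreases: 2 -> 1.
New component count: 1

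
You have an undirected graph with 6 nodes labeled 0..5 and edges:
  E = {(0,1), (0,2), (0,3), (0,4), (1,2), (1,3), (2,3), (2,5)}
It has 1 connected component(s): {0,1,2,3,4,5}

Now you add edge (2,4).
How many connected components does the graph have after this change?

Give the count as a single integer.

Initial component count: 1
Add (2,4): endpoints already in same component. Count unchanged: 1.
New component count: 1

Answer: 1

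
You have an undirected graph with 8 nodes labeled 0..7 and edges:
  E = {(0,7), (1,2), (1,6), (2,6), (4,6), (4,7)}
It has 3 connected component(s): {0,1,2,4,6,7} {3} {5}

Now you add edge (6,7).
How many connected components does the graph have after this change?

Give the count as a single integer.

Initial component count: 3
Add (6,7): endpoints already in same component. Count unchanged: 3.
New component count: 3

Answer: 3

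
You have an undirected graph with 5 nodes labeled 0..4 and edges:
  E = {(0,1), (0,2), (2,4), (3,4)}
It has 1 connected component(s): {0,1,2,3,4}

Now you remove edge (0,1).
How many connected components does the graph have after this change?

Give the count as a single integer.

Answer: 2

Derivation:
Initial component count: 1
Remove (0,1): it was a bridge. Count increases: 1 -> 2.
  After removal, components: {0,2,3,4} {1}
New component count: 2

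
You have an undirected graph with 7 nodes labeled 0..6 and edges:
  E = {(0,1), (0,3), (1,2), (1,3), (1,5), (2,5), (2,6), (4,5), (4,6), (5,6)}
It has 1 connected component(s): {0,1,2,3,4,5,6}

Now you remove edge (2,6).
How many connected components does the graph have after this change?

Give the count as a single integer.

Initial component count: 1
Remove (2,6): not a bridge. Count unchanged: 1.
  After removal, components: {0,1,2,3,4,5,6}
New component count: 1

Answer: 1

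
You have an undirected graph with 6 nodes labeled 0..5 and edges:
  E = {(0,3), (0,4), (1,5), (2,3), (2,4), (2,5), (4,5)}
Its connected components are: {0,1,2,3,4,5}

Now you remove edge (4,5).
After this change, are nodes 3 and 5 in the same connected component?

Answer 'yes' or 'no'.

Initial components: {0,1,2,3,4,5}
Removing edge (4,5): not a bridge — component count unchanged at 1.
New components: {0,1,2,3,4,5}
Are 3 and 5 in the same component? yes

Answer: yes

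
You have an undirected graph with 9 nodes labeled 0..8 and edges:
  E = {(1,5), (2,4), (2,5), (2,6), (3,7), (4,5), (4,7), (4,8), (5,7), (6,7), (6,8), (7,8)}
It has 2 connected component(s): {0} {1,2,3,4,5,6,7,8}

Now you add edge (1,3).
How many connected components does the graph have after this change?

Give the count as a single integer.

Initial component count: 2
Add (1,3): endpoints already in same component. Count unchanged: 2.
New component count: 2

Answer: 2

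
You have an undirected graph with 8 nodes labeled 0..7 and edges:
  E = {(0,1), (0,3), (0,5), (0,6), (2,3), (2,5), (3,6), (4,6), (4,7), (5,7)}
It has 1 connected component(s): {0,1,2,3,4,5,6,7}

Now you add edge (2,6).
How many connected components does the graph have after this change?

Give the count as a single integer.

Initial component count: 1
Add (2,6): endpoints already in same component. Count unchanged: 1.
New component count: 1

Answer: 1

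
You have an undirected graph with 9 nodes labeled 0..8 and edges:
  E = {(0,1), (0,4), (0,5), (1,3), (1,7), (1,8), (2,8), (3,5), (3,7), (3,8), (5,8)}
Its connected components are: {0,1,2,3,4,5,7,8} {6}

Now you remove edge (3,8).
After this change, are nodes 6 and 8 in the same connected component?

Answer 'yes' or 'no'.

Initial components: {0,1,2,3,4,5,7,8} {6}
Removing edge (3,8): not a bridge — component count unchanged at 2.
New components: {0,1,2,3,4,5,7,8} {6}
Are 6 and 8 in the same component? no

Answer: no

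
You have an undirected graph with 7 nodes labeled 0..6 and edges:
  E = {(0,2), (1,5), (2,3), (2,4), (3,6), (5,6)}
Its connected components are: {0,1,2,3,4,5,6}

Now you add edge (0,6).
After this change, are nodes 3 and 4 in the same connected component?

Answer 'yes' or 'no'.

Initial components: {0,1,2,3,4,5,6}
Adding edge (0,6): both already in same component {0,1,2,3,4,5,6}. No change.
New components: {0,1,2,3,4,5,6}
Are 3 and 4 in the same component? yes

Answer: yes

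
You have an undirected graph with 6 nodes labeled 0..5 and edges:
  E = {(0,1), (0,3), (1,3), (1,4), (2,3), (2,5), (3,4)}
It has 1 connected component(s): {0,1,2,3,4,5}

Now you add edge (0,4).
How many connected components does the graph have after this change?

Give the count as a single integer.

Initial component count: 1
Add (0,4): endpoints already in same component. Count unchanged: 1.
New component count: 1

Answer: 1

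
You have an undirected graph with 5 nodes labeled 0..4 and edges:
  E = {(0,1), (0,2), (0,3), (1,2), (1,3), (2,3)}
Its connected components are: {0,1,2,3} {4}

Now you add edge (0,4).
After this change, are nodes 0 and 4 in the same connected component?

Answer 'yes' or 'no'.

Initial components: {0,1,2,3} {4}
Adding edge (0,4): merges {0,1,2,3} and {4}.
New components: {0,1,2,3,4}
Are 0 and 4 in the same component? yes

Answer: yes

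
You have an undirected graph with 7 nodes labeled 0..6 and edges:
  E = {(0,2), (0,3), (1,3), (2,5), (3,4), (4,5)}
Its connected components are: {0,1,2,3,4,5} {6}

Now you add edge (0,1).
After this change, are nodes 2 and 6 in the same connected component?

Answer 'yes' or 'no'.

Initial components: {0,1,2,3,4,5} {6}
Adding edge (0,1): both already in same component {0,1,2,3,4,5}. No change.
New components: {0,1,2,3,4,5} {6}
Are 2 and 6 in the same component? no

Answer: no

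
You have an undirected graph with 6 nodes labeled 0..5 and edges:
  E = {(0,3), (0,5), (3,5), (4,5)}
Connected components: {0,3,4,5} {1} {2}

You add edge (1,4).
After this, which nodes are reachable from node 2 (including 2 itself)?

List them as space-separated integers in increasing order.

Answer: 2

Derivation:
Before: nodes reachable from 2: {2}
Adding (1,4): merges two components, but neither contains 2. Reachability from 2 unchanged.
After: nodes reachable from 2: {2}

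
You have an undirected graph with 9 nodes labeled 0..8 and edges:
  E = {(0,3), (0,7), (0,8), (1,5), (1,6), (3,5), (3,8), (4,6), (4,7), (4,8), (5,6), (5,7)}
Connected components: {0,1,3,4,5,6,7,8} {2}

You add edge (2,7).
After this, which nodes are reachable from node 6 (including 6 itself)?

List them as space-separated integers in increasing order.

Before: nodes reachable from 6: {0,1,3,4,5,6,7,8}
Adding (2,7): merges 6's component with another. Reachability grows.
After: nodes reachable from 6: {0,1,2,3,4,5,6,7,8}

Answer: 0 1 2 3 4 5 6 7 8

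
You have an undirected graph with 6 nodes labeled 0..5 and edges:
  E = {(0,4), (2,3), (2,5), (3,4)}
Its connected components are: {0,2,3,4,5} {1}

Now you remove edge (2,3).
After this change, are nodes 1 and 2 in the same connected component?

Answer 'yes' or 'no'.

Initial components: {0,2,3,4,5} {1}
Removing edge (2,3): it was a bridge — component count 2 -> 3.
New components: {0,3,4} {1} {2,5}
Are 1 and 2 in the same component? no

Answer: no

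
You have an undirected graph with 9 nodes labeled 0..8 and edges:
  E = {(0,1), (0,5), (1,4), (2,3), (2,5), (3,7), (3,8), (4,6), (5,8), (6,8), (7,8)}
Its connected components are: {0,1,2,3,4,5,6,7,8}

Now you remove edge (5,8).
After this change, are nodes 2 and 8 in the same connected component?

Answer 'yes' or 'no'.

Initial components: {0,1,2,3,4,5,6,7,8}
Removing edge (5,8): not a bridge — component count unchanged at 1.
New components: {0,1,2,3,4,5,6,7,8}
Are 2 and 8 in the same component? yes

Answer: yes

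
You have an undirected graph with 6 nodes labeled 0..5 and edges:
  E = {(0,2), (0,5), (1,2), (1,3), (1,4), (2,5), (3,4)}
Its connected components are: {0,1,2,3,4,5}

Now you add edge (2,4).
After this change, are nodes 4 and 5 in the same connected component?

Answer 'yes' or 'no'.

Initial components: {0,1,2,3,4,5}
Adding edge (2,4): both already in same component {0,1,2,3,4,5}. No change.
New components: {0,1,2,3,4,5}
Are 4 and 5 in the same component? yes

Answer: yes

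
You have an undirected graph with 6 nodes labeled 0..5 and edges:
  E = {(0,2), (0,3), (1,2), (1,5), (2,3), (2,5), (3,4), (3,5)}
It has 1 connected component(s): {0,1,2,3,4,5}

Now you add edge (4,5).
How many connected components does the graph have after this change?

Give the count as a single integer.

Initial component count: 1
Add (4,5): endpoints already in same component. Count unchanged: 1.
New component count: 1

Answer: 1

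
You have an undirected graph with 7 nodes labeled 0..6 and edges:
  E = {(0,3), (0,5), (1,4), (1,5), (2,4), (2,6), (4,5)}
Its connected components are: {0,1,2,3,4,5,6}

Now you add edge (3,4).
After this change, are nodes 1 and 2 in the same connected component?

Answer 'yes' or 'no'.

Initial components: {0,1,2,3,4,5,6}
Adding edge (3,4): both already in same component {0,1,2,3,4,5,6}. No change.
New components: {0,1,2,3,4,5,6}
Are 1 and 2 in the same component? yes

Answer: yes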